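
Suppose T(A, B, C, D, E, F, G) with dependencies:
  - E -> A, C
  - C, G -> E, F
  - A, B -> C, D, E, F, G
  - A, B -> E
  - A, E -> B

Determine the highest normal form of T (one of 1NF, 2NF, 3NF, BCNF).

BCNF

Candidate keys: {A, B}, {C, G}, {E}. Prime attributes: {A, B, C, E, G}.
The left-hand side of every FD is a superkey, so BCNF is satisfied.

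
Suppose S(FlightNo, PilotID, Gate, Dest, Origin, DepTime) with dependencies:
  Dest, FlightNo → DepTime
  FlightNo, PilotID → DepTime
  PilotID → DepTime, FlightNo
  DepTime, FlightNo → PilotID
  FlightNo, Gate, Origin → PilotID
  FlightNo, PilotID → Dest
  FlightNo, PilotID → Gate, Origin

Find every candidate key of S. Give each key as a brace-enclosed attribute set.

{DepTime, FlightNo}, {Dest, FlightNo}, {FlightNo, Gate, Origin}, {PilotID}

{PilotID}⁺ = {DepTime, Dest, FlightNo, Gate, Origin, PilotID} — all of the relation — so {PilotID} is a candidate key.
{DepTime, FlightNo}⁺ = {DepTime, Dest, FlightNo, Gate, Origin, PilotID} — all of the relation — so {DepTime, FlightNo} is a candidate key.
{Dest, FlightNo}⁺ = {DepTime, Dest, FlightNo, Gate, Origin, PilotID} — all of the relation — so {Dest, FlightNo} is a candidate key.
{FlightNo, Gate, Origin}⁺ = {DepTime, Dest, FlightNo, Gate, Origin, PilotID} — all of the relation — so {FlightNo, Gate, Origin} is a candidate key.
These are minimal and exhaustive — every other superkey contains one of them.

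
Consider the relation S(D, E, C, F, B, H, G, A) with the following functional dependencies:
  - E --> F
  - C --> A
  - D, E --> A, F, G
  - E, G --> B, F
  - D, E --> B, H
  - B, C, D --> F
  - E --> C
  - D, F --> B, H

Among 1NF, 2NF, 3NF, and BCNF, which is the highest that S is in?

1NF

Candidate key: {D, E}. Prime attributes: {D, E}.
For E --> F we have {E}⁺ = {A, C, E, F}; {E} is not a superkey, so BCNF fails.
Because {F} is non-prime and the left side of E --> F is not a superkey, the relation is not in 3NF.
The proper key subset {E} of {D, E} determines non-prime {A, C, F}, so the relation is not even in 2NF.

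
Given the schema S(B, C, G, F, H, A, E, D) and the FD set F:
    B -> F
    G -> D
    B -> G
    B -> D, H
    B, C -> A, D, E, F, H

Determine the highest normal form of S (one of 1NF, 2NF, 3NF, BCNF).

Candidate key: {B, C}. Prime attributes: {B, C}.
B -> F breaks BCNF: {B}⁺ = {B, D, F, G, H}, so {B} is not a superkey.
B -> F has non-prime {F} on the right and a non-superkey on the left, so 3NF fails.
Since {B} ⊂ {B, C} and {B}⁺ ⊇ {D, F, G, H} with {D, F, G, H} non-prime, there is a partial dependency; 2NF fails.

1NF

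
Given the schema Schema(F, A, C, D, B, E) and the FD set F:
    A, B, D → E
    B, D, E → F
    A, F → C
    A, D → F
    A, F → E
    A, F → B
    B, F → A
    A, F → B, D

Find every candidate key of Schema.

{A, D}⁺ = {A, B, C, D, E, F}, which is every attribute, so {A, D} is a candidate key.
{A, F}⁺ = {A, B, C, D, E, F}, which is every attribute, so {A, F} is a candidate key.
{B, F}⁺ = {A, B, C, D, E, F}, which is every attribute, so {B, F} is a candidate key.
{B, D, E}⁺ = {A, B, C, D, E, F}, which is every attribute, so {B, D, E} is a candidate key.
No proper subset of any of these is a key, and no other minimal superkey exists.

{A, D}, {A, F}, {B, D, E}, {B, F}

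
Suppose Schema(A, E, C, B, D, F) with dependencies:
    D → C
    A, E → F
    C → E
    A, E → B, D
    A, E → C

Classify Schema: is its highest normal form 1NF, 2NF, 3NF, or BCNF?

Candidate keys: {A, C}, {A, D}, {A, E}. Prime attributes: {A, C, D, E}.
For D → C we have {D}⁺ = {C, D, E}; {D} is not a superkey, so BCNF fails.
Its right-hand attributes {C} are all prime, as are those of every other non-superkey FD — the relation is in 3NF.

3NF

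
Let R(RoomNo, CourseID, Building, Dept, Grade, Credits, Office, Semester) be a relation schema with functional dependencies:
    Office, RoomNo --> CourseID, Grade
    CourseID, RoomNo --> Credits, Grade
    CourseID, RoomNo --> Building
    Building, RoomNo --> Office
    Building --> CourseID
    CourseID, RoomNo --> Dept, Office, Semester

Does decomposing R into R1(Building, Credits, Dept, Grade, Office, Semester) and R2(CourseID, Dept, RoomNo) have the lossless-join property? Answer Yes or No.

The shared attributes are {Dept} and {Dept}⁺ = {Dept}.
R1 ⊄ {Dept} and R2 ⊄ {Dept}, so the split is lossy.

No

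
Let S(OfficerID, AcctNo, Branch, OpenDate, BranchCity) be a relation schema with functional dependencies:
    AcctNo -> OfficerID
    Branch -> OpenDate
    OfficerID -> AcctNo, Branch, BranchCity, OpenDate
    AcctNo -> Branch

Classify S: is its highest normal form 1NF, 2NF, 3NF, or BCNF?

Candidate keys: {AcctNo}, {OfficerID}. Prime attributes: {AcctNo, OfficerID}.
Branch -> OpenDate: {Branch}⁺ = {Branch, OpenDate}, which is not all of the attributes, so the left side is not a superkey — BCNF is violated.
Because {OpenDate} is non-prime and the left side of Branch -> OpenDate is not a superkey, the relation is not in 3NF.
With only single-attribute keys there can be no partial dependency, so 2NF holds.

2NF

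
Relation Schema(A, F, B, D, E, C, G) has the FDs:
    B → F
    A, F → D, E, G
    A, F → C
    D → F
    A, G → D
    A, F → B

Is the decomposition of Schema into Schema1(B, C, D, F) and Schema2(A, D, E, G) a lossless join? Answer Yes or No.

Common attributes: {D}; their closure is {D, F}.
Neither Schema1 nor Schema2 is contained in that closure, so the decomposition is lossy.

No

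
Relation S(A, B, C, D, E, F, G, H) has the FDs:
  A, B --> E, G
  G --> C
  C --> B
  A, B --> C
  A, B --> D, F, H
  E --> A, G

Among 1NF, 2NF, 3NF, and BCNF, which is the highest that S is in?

3NF

Candidate keys: {A, B}, {A, C}, {A, G}, {E}. Prime attributes: {A, B, C, E, G}.
G --> C: {G}⁺ = {B, C, G}, which is not all of the attributes, so the left side is not a superkey — BCNF is violated.
Its right-hand attributes {C} are all prime, as are those of every other non-superkey FD — the relation is in 3NF.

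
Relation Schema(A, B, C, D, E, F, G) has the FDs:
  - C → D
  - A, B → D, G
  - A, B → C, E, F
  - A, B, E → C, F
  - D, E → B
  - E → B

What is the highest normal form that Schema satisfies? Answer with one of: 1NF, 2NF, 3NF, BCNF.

2NF

Candidate keys: {A, B}, {A, E}. Prime attributes: {A, B, E}.
For C → D we have {C}⁺ = {C, D}; {C} is not a superkey, so BCNF fails.
C → D determines the non-prime attribute {D} from a non-superkey — 3NF is violated.
Checking every proper subset of each key, none determines a non-prime attribute — 2NF is satisfied.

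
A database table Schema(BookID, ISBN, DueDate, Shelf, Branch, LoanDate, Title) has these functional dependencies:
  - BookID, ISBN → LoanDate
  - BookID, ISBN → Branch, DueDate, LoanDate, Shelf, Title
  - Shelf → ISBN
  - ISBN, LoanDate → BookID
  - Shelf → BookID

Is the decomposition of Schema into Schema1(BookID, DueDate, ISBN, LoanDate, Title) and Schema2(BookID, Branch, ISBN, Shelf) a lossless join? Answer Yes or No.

Common attributes: {BookID, ISBN}; their closure is {BookID, Branch, DueDate, ISBN, LoanDate, Shelf, Title}.
Since Schema1 ⊆ {BookID, Branch, DueDate, ISBN, LoanDate, Shelf, Title}, the intersection is a superkey of Schema1; the decomposition is lossless.

Yes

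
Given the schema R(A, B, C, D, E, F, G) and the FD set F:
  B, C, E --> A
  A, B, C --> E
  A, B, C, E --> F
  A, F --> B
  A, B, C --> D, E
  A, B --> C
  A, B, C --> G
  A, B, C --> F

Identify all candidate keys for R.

{A, B}, {A, F}, {B, C, E}

{A, B}⁺ = {A, B, C, D, E, F, G}, which is every attribute, so {A, B} is a candidate key.
{A, F}⁺ = {A, B, C, D, E, F, G}, which is every attribute, so {A, F} is a candidate key.
{B, C, E}⁺ = {A, B, C, D, E, F, G}, which is every attribute, so {B, C, E} is a candidate key.
Any other superkey properly contains one of these, so there are no further candidate keys.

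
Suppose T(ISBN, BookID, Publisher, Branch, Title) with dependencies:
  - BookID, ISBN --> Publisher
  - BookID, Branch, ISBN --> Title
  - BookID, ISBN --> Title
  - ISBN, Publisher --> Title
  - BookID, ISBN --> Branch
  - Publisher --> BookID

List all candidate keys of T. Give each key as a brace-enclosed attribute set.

{ISBN} never appears on the right of any FD, so every key must include it.
Closure of {BookID, ISBN} is {BookID, Branch, ISBN, Publisher, Title}, the whole schema; {BookID, ISBN} is a candidate key.
Closure of {ISBN, Publisher} is {BookID, Branch, ISBN, Publisher, Title}, the whole schema; {ISBN, Publisher} is a candidate key.
Any other superkey properly contains one of these, so there are no further candidate keys.

{BookID, ISBN}, {ISBN, Publisher}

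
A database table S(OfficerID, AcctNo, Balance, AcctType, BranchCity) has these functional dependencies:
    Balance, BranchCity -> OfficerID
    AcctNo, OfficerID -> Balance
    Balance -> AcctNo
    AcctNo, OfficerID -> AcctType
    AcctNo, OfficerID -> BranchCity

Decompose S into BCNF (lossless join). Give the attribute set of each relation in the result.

Candidate keys of the original relation: {AcctNo, OfficerID}, {Balance, BranchCity}, {Balance, OfficerID}.
{AcctNo, AcctType, Balance, BranchCity, OfficerID}: {Balance} determines {AcctNo, Balance} here but is not a superkey — split on Balance -> AcctNo, giving {AcctNo, Balance} and {AcctType, Balance, BranchCity, OfficerID}.
{AcctNo, Balance} is in BCNF.
{AcctType, Balance, BranchCity, OfficerID} is in BCNF.

{AcctNo, Balance}; {AcctType, Balance, BranchCity, OfficerID}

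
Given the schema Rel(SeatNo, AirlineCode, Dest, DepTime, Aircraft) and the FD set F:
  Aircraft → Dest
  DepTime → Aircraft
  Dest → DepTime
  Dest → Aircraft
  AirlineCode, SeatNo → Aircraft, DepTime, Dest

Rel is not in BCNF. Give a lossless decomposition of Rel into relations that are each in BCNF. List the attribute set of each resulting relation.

{Aircraft, AirlineCode, SeatNo}; {Aircraft, DepTime, Dest}

Candidate key of the original relation: {AirlineCode, SeatNo}.
Within {Aircraft, AirlineCode, DepTime, Dest, SeatNo}: {Aircraft}⁺ ∩ {Aircraft, AirlineCode, DepTime, Dest, SeatNo} = {Aircraft, DepTime, Dest}, not the whole set, so Aircraft → DepTime, Dest violates BCNF; decompose into {Aircraft, DepTime, Dest} and {Aircraft, AirlineCode, SeatNo}.
{Aircraft, DepTime, Dest} has no BCNF violation.
{Aircraft, AirlineCode, SeatNo} has no BCNF violation.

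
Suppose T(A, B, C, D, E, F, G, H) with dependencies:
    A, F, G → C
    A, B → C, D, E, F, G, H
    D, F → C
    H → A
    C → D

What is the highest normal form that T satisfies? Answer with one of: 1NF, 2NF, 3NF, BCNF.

2NF

Candidate keys: {A, B}, {B, H}. Prime attributes: {A, B, H}.
A, F, G → C: {A, F, G}⁺ = {A, C, D, F, G}, which is not all of the attributes, so the left side is not a superkey — BCNF is violated.
A, F, G → C determines the non-prime attribute {C} from a non-superkey — 3NF is violated.
No proper subset of a key has a non-prime attribute in its closure, so there is no partial dependency; 2NF holds.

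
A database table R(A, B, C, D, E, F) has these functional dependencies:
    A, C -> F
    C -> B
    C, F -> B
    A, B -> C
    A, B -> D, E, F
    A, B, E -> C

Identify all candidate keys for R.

{A, B}, {A, C}

Attributes never on any right-hand side: {A} — every candidate key must contain it.
{A, B}⁺ = {A, B, C, D, E, F}, which is every attribute, so {A, B} is a candidate key.
{A, C}⁺ = {A, B, C, D, E, F}, which is every attribute, so {A, C} is a candidate key.
These are minimal and exhaustive — every other superkey contains one of them.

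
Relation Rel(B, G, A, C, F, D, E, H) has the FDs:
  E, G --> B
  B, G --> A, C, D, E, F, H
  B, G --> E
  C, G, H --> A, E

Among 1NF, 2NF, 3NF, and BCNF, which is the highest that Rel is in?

Candidate keys: {B, G}, {C, G, H}, {E, G}. Prime attributes: {B, C, E, G, H}.
Each dependency's left side is a superkey — BCNF holds.

BCNF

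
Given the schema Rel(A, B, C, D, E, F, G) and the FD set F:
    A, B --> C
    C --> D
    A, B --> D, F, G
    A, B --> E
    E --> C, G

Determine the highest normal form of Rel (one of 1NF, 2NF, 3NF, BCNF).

2NF

Candidate key: {A, B}. Prime attributes: {A, B}.
C --> D: {C}⁺ = {C, D}, which is not all of the attributes, so the left side is not a superkey — BCNF is violated.
Because {D} is non-prime and the left side of C --> D is not a superkey, the relation is not in 3NF.
Checking every proper subset of each key, none determines a non-prime attribute — 2NF is satisfied.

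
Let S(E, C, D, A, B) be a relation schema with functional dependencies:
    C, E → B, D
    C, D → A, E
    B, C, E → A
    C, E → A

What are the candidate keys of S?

{C} never appears on the right of any FD, so every key must include it.
{C, D}⁺ = {A, B, C, D, E}, which is every attribute, so {C, D} is a candidate key.
{C, E}⁺ = {A, B, C, D, E}, which is every attribute, so {C, E} is a candidate key.
These are minimal and exhaustive — every other superkey contains one of them.

{C, D}, {C, E}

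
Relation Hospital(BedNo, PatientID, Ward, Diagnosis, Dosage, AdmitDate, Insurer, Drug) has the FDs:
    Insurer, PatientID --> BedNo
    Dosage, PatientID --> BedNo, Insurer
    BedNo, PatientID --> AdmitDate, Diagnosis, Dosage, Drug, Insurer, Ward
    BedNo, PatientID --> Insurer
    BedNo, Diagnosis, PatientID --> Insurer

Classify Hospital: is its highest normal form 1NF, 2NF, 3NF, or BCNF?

Candidate keys: {BedNo, PatientID}, {Dosage, PatientID}, {Insurer, PatientID}. Prime attributes: {BedNo, Dosage, Insurer, PatientID}.
Each dependency's left side is a superkey — BCNF holds.

BCNF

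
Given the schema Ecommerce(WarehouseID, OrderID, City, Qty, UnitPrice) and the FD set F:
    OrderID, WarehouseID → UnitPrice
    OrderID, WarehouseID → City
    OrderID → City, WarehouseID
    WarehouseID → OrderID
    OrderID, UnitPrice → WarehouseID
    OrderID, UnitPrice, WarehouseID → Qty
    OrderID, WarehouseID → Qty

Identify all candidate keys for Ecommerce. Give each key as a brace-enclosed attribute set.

{OrderID}, {WarehouseID}

{OrderID}⁺ = {City, OrderID, Qty, UnitPrice, WarehouseID} — all of the relation — so {OrderID} is a candidate key.
{WarehouseID}⁺ = {City, OrderID, Qty, UnitPrice, WarehouseID} — all of the relation — so {WarehouseID} is a candidate key.
These are minimal and exhaustive — every other superkey contains one of them.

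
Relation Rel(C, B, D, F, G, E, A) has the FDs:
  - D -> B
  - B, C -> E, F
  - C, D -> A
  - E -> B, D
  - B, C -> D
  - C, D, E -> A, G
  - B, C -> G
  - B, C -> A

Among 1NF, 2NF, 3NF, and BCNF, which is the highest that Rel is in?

3NF

Candidate keys: {B, C}, {C, D}, {C, E}. Prime attributes: {B, C, D, E}.
For D -> B we have {D}⁺ = {B, D}; {D} is not a superkey, so BCNF fails.
Since {B} ⊆ prime attributes and every other non-superkey FD also has a prime right side, the schema is in 3NF.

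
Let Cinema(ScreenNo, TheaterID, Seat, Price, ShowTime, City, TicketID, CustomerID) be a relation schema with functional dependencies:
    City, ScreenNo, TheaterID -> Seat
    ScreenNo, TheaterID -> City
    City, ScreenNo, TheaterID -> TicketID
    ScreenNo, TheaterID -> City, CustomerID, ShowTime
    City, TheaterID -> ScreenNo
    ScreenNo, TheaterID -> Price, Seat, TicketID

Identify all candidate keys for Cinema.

Attributes never on any right-hand side: {TheaterID} — every candidate key must contain it.
{City, TheaterID}⁺ = {City, CustomerID, Price, ScreenNo, Seat, ShowTime, TheaterID, TicketID}, which is every attribute, so {City, TheaterID} is a candidate key.
{ScreenNo, TheaterID}⁺ = {City, CustomerID, Price, ScreenNo, Seat, ShowTime, TheaterID, TicketID}, which is every attribute, so {ScreenNo, TheaterID} is a candidate key.
No proper subset of any of these is a key, and no other minimal superkey exists.

{City, TheaterID}, {ScreenNo, TheaterID}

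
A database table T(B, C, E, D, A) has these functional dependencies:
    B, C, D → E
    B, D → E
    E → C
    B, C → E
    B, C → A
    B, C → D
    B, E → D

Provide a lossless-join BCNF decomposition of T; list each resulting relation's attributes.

Candidate keys of the original relation: {B, C}, {B, D}, {B, E}.
{A, B, C, D, E}: {E} determines {C, E} here but is not a superkey — split on E → C, giving {C, E} and {A, B, D, E}.
{C, E}: every determinant is a superkey — BCNF.
{A, B, D, E}: every determinant is a superkey — BCNF.

{A, B, D, E}; {C, E}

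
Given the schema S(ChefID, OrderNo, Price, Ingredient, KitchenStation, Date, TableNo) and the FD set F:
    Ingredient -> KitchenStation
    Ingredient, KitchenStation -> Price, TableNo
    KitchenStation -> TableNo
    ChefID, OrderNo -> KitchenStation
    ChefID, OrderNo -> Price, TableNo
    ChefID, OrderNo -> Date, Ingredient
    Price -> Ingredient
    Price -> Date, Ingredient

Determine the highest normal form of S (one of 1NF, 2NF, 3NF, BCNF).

2NF

Candidate key: {ChefID, OrderNo}. Prime attributes: {ChefID, OrderNo}.
Ingredient -> KitchenStation: {Ingredient}⁺ = {Date, Ingredient, KitchenStation, Price, TableNo}, which is not all of the attributes, so the left side is not a superkey — BCNF is violated.
Ingredient -> KitchenStation has non-prime {KitchenStation} on the right and a non-superkey on the left, so 3NF fails.
Checking every proper subset of each key, none determines a non-prime attribute — 2NF is satisfied.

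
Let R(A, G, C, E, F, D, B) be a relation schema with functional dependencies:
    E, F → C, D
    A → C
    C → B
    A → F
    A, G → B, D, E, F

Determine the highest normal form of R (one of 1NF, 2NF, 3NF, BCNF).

1NF

Candidate key: {A, G}. Prime attributes: {A, G}.
For E, F → C, D we have {E, F}⁺ = {B, C, D, E, F}; {E, F} is not a superkey, so BCNF fails.
Because {C, D} are non-prime and the left side of E, F → C, D is not a superkey, the relation is not in 3NF.
Since {A} ⊂ {A, G} and {A}⁺ ⊇ {B, C, F} with {B, C, F} non-prime, there is a partial dependency; 2NF fails.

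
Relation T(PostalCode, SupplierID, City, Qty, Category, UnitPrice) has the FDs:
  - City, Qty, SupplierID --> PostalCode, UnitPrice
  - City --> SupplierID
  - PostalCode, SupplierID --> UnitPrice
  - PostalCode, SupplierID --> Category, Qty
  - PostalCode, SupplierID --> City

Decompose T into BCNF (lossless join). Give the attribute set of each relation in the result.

Candidate keys of the original relation: {City, PostalCode}, {City, Qty}, {PostalCode, SupplierID}.
In {Category, City, PostalCode, Qty, SupplierID, UnitPrice}, {City} is not a superkey ({City}⁺ restricted to this set is {City, SupplierID}), so split on City --> SupplierID into {City, SupplierID} and {Category, City, PostalCode, Qty, UnitPrice}.
{City, SupplierID}: every determinant is a superkey — BCNF.
{Category, City, PostalCode, Qty, UnitPrice}: every determinant is a superkey — BCNF.

{Category, City, PostalCode, Qty, UnitPrice}; {City, SupplierID}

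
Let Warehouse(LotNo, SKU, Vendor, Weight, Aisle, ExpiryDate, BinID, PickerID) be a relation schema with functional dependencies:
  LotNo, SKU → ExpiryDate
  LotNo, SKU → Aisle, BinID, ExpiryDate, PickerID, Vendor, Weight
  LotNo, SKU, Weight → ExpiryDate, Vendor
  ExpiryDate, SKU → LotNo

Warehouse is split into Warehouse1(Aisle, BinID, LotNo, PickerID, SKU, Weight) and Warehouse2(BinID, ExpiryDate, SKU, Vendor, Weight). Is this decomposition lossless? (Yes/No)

Common attributes: {BinID, SKU, Weight}; their closure is {BinID, SKU, Weight}.
The closure covers neither Warehouse1 nor Warehouse2 entirely; the join is not lossless.

No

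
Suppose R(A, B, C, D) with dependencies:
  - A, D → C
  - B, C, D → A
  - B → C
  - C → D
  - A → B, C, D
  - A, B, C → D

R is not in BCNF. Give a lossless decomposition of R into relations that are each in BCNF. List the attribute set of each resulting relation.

Candidate keys of the original relation: {A}, {B}.
Within {A, B, C, D}: {C}⁺ ∩ {A, B, C, D} = {C, D}, not the whole set, so C → D violates BCNF; decompose into {C, D} and {A, B, C}.
{C, D} is in BCNF.
{A, B, C} is in BCNF.

{A, B, C}; {C, D}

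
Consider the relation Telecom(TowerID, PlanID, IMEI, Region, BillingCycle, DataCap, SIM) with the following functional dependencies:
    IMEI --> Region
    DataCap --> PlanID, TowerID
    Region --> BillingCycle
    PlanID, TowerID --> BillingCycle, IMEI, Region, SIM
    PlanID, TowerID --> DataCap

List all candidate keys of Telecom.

{DataCap}⁺ = {BillingCycle, DataCap, IMEI, PlanID, Region, SIM, TowerID}, which is every attribute, so {DataCap} is a candidate key.
{PlanID, TowerID}⁺ = {BillingCycle, DataCap, IMEI, PlanID, Region, SIM, TowerID}, which is every attribute, so {PlanID, TowerID} is a candidate key.
These are minimal and exhaustive — every other superkey contains one of them.

{DataCap}, {PlanID, TowerID}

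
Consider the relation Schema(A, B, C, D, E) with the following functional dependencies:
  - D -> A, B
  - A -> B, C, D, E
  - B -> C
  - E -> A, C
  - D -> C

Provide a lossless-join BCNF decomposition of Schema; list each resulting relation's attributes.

Candidate keys of the original relation: {A}, {D}, {E}.
{A, B, C, D, E}: {B} determines {B, C} here but is not a superkey — split on B -> C, giving {B, C} and {A, B, D, E}.
{B, C} is in BCNF.
{A, B, D, E} is in BCNF.

{A, B, D, E}; {B, C}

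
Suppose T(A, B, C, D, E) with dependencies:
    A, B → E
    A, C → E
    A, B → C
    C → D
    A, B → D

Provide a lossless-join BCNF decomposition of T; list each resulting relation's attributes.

{A, B, C}; {A, C, E}; {C, D}

Candidate key of the original relation: {A, B}.
In {A, B, C, D, E}, {A, C} is not a superkey ({A, C}⁺ restricted to this set is {A, C, D, E}), so split on A, C → D, E into {A, C, D, E} and {A, B, C}.
In {A, C, D, E}, {C} is not a superkey ({C}⁺ restricted to this set is {C, D}), so split on C → D into {C, D} and {A, C, E}.
{C, D} has no BCNF violation.
{A, C, E} has no BCNF violation.
{A, B, C} has no BCNF violation.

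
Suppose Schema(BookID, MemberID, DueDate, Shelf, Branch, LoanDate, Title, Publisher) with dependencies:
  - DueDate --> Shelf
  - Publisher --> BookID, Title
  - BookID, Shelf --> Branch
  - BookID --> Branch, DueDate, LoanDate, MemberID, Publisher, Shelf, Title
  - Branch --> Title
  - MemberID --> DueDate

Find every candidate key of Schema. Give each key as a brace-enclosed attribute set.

Closure of {BookID} is {BookID, Branch, DueDate, LoanDate, MemberID, Publisher, Shelf, Title}, the whole schema; {BookID} is a candidate key.
Closure of {Publisher} is {BookID, Branch, DueDate, LoanDate, MemberID, Publisher, Shelf, Title}, the whole schema; {Publisher} is a candidate key.
Any other superkey properly contains one of these, so there are no further candidate keys.

{BookID}, {Publisher}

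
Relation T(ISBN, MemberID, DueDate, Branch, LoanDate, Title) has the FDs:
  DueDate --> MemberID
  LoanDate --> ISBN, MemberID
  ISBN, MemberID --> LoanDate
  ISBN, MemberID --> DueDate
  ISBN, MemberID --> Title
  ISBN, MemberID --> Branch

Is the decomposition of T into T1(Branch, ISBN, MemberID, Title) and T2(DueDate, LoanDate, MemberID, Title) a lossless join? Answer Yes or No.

No

Common attributes: {MemberID, Title}; their closure is {MemberID, Title}.
T1 ⊄ {MemberID, Title} and T2 ⊄ {MemberID, Title}, so the split is lossy.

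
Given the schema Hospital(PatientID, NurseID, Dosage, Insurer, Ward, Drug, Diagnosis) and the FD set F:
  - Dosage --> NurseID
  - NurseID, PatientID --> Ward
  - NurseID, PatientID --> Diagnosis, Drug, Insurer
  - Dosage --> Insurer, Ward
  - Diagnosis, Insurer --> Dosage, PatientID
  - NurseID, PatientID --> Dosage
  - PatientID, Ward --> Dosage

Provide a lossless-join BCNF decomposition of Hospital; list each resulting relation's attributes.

{Diagnosis, Dosage, Drug, PatientID}; {Dosage, Insurer, NurseID, Ward}

Candidate keys of the original relation: {Diagnosis, Dosage}, {Diagnosis, Insurer}, {Dosage, PatientID}, {NurseID, PatientID}, {PatientID, Ward}.
Within {Diagnosis, Dosage, Drug, Insurer, NurseID, PatientID, Ward}: {Dosage}⁺ ∩ {Diagnosis, Dosage, Drug, Insurer, NurseID, PatientID, Ward} = {Dosage, Insurer, NurseID, Ward}, not the whole set, so Dosage --> Insurer, NurseID, Ward violates BCNF; decompose into {Dosage, Insurer, NurseID, Ward} and {Diagnosis, Dosage, Drug, PatientID}.
{Dosage, Insurer, NurseID, Ward} is in BCNF.
{Diagnosis, Dosage, Drug, PatientID} is in BCNF.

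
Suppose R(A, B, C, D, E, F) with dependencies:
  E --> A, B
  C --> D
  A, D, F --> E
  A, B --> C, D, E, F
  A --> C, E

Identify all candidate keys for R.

{A}⁺ = {A, B, C, D, E, F}, which is every attribute, so {A} is a candidate key.
{E}⁺ = {A, B, C, D, E, F}, which is every attribute, so {E} is a candidate key.
No proper subset of any of these is a key, and no other minimal superkey exists.

{A}, {E}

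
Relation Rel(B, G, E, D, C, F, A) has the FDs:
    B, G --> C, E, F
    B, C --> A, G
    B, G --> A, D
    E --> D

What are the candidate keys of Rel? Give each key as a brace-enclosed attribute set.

{B, C}, {B, G}

{B} never appears on the right of any FD, so every key must include it.
{B, C}⁺ = {A, B, C, D, E, F, G}, which is every attribute, so {B, C} is a candidate key.
{B, G}⁺ = {A, B, C, D, E, F, G}, which is every attribute, so {B, G} is a candidate key.
No proper subset of any of these is a key, and no other minimal superkey exists.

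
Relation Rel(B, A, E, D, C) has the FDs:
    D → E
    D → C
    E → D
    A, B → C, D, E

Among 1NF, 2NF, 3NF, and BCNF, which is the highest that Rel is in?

2NF

Candidate key: {A, B}. Prime attributes: {A, B}.
D → E breaks BCNF: {D}⁺ = {C, D, E}, so {D} is not a superkey.
D → E determines the non-prime attribute {E} from a non-superkey — 3NF is violated.
Checking every proper subset of each key, none determines a non-prime attribute — 2NF is satisfied.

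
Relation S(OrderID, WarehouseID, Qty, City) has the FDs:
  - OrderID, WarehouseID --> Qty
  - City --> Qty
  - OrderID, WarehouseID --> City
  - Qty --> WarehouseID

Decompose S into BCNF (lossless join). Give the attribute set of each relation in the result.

Candidate keys of the original relation: {City, OrderID}, {OrderID, Qty}, {OrderID, WarehouseID}.
In {City, OrderID, Qty, WarehouseID}, {City} is not a superkey ({City}⁺ restricted to this set is {City, Qty, WarehouseID}), so split on City --> Qty, WarehouseID into {City, Qty, WarehouseID} and {City, OrderID}.
In {City, Qty, WarehouseID}, {Qty} is not a superkey ({Qty}⁺ restricted to this set is {Qty, WarehouseID}), so split on Qty --> WarehouseID into {Qty, WarehouseID} and {City, Qty}.
{Qty, WarehouseID} is in BCNF.
{City, Qty} is in BCNF.
{City, OrderID} is in BCNF.

{City, OrderID}; {City, Qty}; {Qty, WarehouseID}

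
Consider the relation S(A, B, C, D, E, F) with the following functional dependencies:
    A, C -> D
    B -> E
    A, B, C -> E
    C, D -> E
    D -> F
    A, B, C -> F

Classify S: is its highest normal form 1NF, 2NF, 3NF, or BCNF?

Candidate key: {A, B, C}. Prime attributes: {A, B, C}.
A, C -> D breaks BCNF: {A, C}⁺ = {A, C, D, E, F}, so {A, C} is not a superkey.
A, C -> D has non-prime {D} on the right and a non-superkey on the left, so 3NF fails.
{B} is a proper subset of the key {A, B, C}, and {B}⁺ contains the non-prime attribute {E} — a partial dependency, so 2NF is violated.

1NF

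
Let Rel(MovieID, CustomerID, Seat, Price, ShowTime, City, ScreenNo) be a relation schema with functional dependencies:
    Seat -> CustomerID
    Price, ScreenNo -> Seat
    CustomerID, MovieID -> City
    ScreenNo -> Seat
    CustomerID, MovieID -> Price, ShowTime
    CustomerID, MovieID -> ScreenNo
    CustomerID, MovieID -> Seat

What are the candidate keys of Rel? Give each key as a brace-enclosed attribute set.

{CustomerID, MovieID}, {MovieID, ScreenNo}, {MovieID, Seat}

{MovieID} never appears on the right of any FD, so every key must include it.
{CustomerID, MovieID}⁺ = {City, CustomerID, MovieID, Price, ScreenNo, Seat, ShowTime} — all of the relation — so {CustomerID, MovieID} is a candidate key.
{MovieID, ScreenNo}⁺ = {City, CustomerID, MovieID, Price, ScreenNo, Seat, ShowTime} — all of the relation — so {MovieID, ScreenNo} is a candidate key.
{MovieID, Seat}⁺ = {City, CustomerID, MovieID, Price, ScreenNo, Seat, ShowTime} — all of the relation — so {MovieID, Seat} is a candidate key.
No proper subset of any of these is a key, and no other minimal superkey exists.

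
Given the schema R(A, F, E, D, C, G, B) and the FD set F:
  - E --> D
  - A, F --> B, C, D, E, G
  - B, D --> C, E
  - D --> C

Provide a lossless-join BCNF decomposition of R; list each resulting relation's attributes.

{A, B, E, F, G}; {C, D}; {D, E}

Candidate key of the original relation: {A, F}.
{A, B, C, D, E, F, G}: {E} determines {C, D, E} here but is not a superkey — split on E --> C, D, giving {C, D, E} and {A, B, E, F, G}.
{C, D, E}: {D} determines {C, D} here but is not a superkey — split on D --> C, giving {C, D} and {D, E}.
{C, D} is in BCNF.
{D, E} is in BCNF.
{A, B, E, F, G} is in BCNF.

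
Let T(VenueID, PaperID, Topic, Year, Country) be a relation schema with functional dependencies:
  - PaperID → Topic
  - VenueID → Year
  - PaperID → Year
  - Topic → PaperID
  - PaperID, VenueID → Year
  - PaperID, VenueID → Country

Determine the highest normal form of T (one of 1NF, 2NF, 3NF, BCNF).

1NF

Candidate keys: {PaperID, VenueID}, {Topic, VenueID}. Prime attributes: {PaperID, Topic, VenueID}.
For PaperID → Topic we have {PaperID}⁺ = {PaperID, Topic, Year}; {PaperID} is not a superkey, so BCNF fails.
VenueID → Year has non-prime {Year} on the right and a non-superkey on the left, so 3NF fails.
Since {PaperID} ⊂ {PaperID, VenueID} and {PaperID}⁺ ⊇ {Year} with {Year} non-prime, there is a partial dependency; 2NF fails.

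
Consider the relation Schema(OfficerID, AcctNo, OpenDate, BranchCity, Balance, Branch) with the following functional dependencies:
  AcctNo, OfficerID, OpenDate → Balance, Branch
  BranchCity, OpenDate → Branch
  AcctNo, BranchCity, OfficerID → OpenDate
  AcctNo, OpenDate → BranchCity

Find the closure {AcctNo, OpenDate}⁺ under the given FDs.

Start with {AcctNo, OpenDate}.
AcctNo, OpenDate → BranchCity applies; add {BranchCity} → now {AcctNo, BranchCity, OpenDate}.
BranchCity, OpenDate → Branch applies; add {Branch} → now {AcctNo, Branch, BranchCity, OpenDate}.
No further FD applies.

{AcctNo, Branch, BranchCity, OpenDate}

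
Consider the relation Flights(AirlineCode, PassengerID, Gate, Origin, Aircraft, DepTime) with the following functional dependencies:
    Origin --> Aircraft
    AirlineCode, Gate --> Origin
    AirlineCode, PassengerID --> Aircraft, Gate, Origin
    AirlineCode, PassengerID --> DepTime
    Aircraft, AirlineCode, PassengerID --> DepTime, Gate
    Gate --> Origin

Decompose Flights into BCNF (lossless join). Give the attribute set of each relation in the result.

{Aircraft, Origin}; {AirlineCode, DepTime, Gate, PassengerID}; {Gate, Origin}

Candidate key of the original relation: {AirlineCode, PassengerID}.
{Aircraft, AirlineCode, DepTime, Gate, Origin, PassengerID}: {Origin} determines {Aircraft, Origin} here but is not a superkey — split on Origin --> Aircraft, giving {Aircraft, Origin} and {AirlineCode, DepTime, Gate, Origin, PassengerID}.
{Aircraft, Origin} is in BCNF.
{AirlineCode, DepTime, Gate, Origin, PassengerID}: {AirlineCode, Gate} determines {AirlineCode, Gate, Origin} here but is not a superkey — split on AirlineCode, Gate --> Origin, giving {AirlineCode, Gate, Origin} and {AirlineCode, DepTime, Gate, PassengerID}.
{AirlineCode, Gate, Origin}: {Gate} determines {Gate, Origin} here but is not a superkey — split on Gate --> Origin, giving {Gate, Origin} and {AirlineCode, Gate}.
{Gate, Origin} is in BCNF.
{AirlineCode, Gate} is in BCNF.
{AirlineCode, DepTime, Gate, PassengerID} is in BCNF.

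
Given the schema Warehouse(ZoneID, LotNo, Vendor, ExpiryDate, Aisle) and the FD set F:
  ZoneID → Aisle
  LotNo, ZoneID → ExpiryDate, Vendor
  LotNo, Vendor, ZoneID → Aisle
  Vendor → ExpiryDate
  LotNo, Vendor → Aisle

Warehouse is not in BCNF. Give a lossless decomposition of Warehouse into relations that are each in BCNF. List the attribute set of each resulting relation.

Candidate key of the original relation: {LotNo, ZoneID}.
{Aisle, ExpiryDate, LotNo, Vendor, ZoneID}: {ZoneID} determines {Aisle, ZoneID} here but is not a superkey — split on ZoneID → Aisle, giving {Aisle, ZoneID} and {ExpiryDate, LotNo, Vendor, ZoneID}.
{Aisle, ZoneID} is in BCNF.
{ExpiryDate, LotNo, Vendor, ZoneID}: {Vendor} determines {ExpiryDate, Vendor} here but is not a superkey — split on Vendor → ExpiryDate, giving {ExpiryDate, Vendor} and {LotNo, Vendor, ZoneID}.
{ExpiryDate, Vendor} is in BCNF.
{LotNo, Vendor, ZoneID} is in BCNF.

{Aisle, ZoneID}; {ExpiryDate, Vendor}; {LotNo, Vendor, ZoneID}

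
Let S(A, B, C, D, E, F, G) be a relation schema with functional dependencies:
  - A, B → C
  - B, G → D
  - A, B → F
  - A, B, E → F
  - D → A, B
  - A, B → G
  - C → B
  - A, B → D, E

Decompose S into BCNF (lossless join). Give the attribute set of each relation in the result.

{A, C, D, E, F, G}; {B, C}

Candidate keys of the original relation: {A, B}, {A, C}, {B, G}, {C, G}, {D}.
{A, B, C, D, E, F, G}: {C} determines {B, C} here but is not a superkey — split on C → B, giving {B, C} and {A, C, D, E, F, G}.
{B, C}: every determinant is a superkey — BCNF.
{A, C, D, E, F, G}: every determinant is a superkey — BCNF.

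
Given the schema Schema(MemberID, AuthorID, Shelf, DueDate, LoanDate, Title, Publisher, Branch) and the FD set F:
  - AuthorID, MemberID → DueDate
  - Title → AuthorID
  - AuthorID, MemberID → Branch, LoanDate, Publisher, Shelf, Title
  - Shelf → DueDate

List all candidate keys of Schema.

{MemberID} never appears on the right of any FD, so every key must include it.
Closure of {AuthorID, MemberID} is {AuthorID, Branch, DueDate, LoanDate, MemberID, Publisher, Shelf, Title}, the whole schema; {AuthorID, MemberID} is a candidate key.
Closure of {MemberID, Title} is {AuthorID, Branch, DueDate, LoanDate, MemberID, Publisher, Shelf, Title}, the whole schema; {MemberID, Title} is a candidate key.
No proper subset of any of these is a key, and no other minimal superkey exists.

{AuthorID, MemberID}, {MemberID, Title}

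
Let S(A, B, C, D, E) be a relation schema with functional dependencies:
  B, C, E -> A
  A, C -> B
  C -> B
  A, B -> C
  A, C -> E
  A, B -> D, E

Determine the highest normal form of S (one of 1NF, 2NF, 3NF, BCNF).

Candidate keys: {A, B}, {A, C}, {C, E}. Prime attributes: {A, B, C, E}.
For C -> B we have {C}⁺ = {B, C}; {C} is not a superkey, so BCNF fails.
Since {B} ⊆ prime attributes and every other non-superkey FD also has a prime right side, the schema is in 3NF.

3NF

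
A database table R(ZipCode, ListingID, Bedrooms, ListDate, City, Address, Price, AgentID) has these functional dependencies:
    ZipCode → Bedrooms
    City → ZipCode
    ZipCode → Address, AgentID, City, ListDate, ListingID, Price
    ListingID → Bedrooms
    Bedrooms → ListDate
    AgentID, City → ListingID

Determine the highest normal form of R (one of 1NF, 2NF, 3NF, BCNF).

2NF

Candidate keys: {City}, {ZipCode}. Prime attributes: {City, ZipCode}.
ListingID → Bedrooms: {ListingID}⁺ = {Bedrooms, ListDate, ListingID}, which is not all of the attributes, so the left side is not a superkey — BCNF is violated.
Because {Bedrooms} is non-prime and the left side of ListingID → Bedrooms is not a superkey, the relation is not in 3NF.
All keys have size 1, which rules out partial dependencies — 2NF is satisfied.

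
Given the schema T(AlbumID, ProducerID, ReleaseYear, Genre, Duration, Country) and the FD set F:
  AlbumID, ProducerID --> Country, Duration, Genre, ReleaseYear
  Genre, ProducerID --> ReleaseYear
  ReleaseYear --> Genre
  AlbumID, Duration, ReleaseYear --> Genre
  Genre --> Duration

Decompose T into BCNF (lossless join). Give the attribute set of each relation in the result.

{AlbumID, Country, Genre, ProducerID}; {Duration, Genre}; {Genre, ReleaseYear}; {ProducerID, ReleaseYear}

Candidate key of the original relation: {AlbumID, ProducerID}.
Within {AlbumID, Country, Duration, Genre, ProducerID, ReleaseYear}: {Genre, ProducerID}⁺ ∩ {AlbumID, Country, Duration, Genre, ProducerID, ReleaseYear} = {Duration, Genre, ProducerID, ReleaseYear}, not the whole set, so Genre, ProducerID --> Duration, ReleaseYear violates BCNF; decompose into {Duration, Genre, ProducerID, ReleaseYear} and {AlbumID, Country, Genre, ProducerID}.
Within {Duration, Genre, ProducerID, ReleaseYear}: {ReleaseYear}⁺ ∩ {Duration, Genre, ProducerID, ReleaseYear} = {Duration, Genre, ReleaseYear}, not the whole set, so ReleaseYear --> Duration, Genre violates BCNF; decompose into {Duration, Genre, ReleaseYear} and {ProducerID, ReleaseYear}.
Within {Duration, Genre, ReleaseYear}: {Genre}⁺ ∩ {Duration, Genre, ReleaseYear} = {Duration, Genre}, not the whole set, so Genre --> Duration violates BCNF; decompose into {Duration, Genre} and {Genre, ReleaseYear}.
{Duration, Genre} is in BCNF.
{Genre, ReleaseYear} is in BCNF.
{ProducerID, ReleaseYear} is in BCNF.
{AlbumID, Country, Genre, ProducerID} is in BCNF.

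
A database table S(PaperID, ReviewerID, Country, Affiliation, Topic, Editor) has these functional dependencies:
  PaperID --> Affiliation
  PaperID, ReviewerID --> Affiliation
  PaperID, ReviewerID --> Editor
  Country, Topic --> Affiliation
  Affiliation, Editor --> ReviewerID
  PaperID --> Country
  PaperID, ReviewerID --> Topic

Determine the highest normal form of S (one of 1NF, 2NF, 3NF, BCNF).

Candidate keys: {Editor, PaperID}, {PaperID, ReviewerID}. Prime attributes: {Editor, PaperID, ReviewerID}.
PaperID --> Affiliation: {PaperID}⁺ = {Affiliation, Country, PaperID}, which is not all of the attributes, so the left side is not a superkey — BCNF is violated.
PaperID --> Affiliation determines the non-prime attribute {Affiliation} from a non-superkey — 3NF is violated.
The proper key subset {PaperID} of {Editor, PaperID} determines non-prime {Affiliation, Country}, so the relation is not even in 2NF.

1NF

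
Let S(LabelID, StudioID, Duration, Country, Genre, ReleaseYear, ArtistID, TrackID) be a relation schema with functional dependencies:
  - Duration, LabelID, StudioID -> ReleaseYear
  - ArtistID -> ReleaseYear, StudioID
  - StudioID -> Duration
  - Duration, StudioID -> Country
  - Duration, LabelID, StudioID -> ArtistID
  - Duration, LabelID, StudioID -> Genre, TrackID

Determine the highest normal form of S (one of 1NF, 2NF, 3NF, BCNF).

1NF

Candidate keys: {ArtistID, LabelID}, {LabelID, StudioID}. Prime attributes: {ArtistID, LabelID, StudioID}.
For ArtistID -> ReleaseYear, StudioID we have {ArtistID}⁺ = {ArtistID, Country, Duration, ReleaseYear, StudioID}; {ArtistID} is not a superkey, so BCNF fails.
ArtistID -> ReleaseYear, StudioID has non-prime {ReleaseYear} on the right and a non-superkey on the left, so 3NF fails.
{ArtistID} is a proper subset of the key {ArtistID, LabelID}, and {ArtistID}⁺ contains the non-prime attributes {Country, Duration, ReleaseYear} — a partial dependency, so 2NF is violated.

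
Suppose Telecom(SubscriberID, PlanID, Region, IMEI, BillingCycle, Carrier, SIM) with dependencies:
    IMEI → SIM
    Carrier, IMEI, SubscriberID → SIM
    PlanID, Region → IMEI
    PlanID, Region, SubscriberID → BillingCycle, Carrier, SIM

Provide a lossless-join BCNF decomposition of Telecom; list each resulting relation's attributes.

Candidate key of the original relation: {PlanID, Region, SubscriberID}.
Within {BillingCycle, Carrier, IMEI, PlanID, Region, SIM, SubscriberID}: {IMEI}⁺ ∩ {BillingCycle, Carrier, IMEI, PlanID, Region, SIM, SubscriberID} = {IMEI, SIM}, not the whole set, so IMEI → SIM violates BCNF; decompose into {IMEI, SIM} and {BillingCycle, Carrier, IMEI, PlanID, Region, SubscriberID}.
{IMEI, SIM}: every determinant is a superkey — BCNF.
Within {BillingCycle, Carrier, IMEI, PlanID, Region, SubscriberID}: {PlanID, Region}⁺ ∩ {BillingCycle, Carrier, IMEI, PlanID, Region, SubscriberID} = {IMEI, PlanID, Region}, not the whole set, so PlanID, Region → IMEI violates BCNF; decompose into {IMEI, PlanID, Region} and {BillingCycle, Carrier, PlanID, Region, SubscriberID}.
{IMEI, PlanID, Region}: every determinant is a superkey — BCNF.
{BillingCycle, Carrier, PlanID, Region, SubscriberID}: every determinant is a superkey — BCNF.

{BillingCycle, Carrier, PlanID, Region, SubscriberID}; {IMEI, PlanID, Region}; {IMEI, SIM}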